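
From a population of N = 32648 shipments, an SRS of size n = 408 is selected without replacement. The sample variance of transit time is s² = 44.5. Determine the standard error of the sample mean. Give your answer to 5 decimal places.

0.32819

Under SRS without replacement, Var(ȳ) = (1 − f)·s²/n with f = n/N = 408/32648 = 0.01249694.
Var(ȳ) = (1 − 0.01249694)·44.5/408 = 0.98750306·0.10906863 = 0.1077056.
SE(ȳ) = √(0.1077056) = 0.32819.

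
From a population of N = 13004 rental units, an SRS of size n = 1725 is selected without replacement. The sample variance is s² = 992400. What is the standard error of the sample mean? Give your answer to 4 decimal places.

Under SRS without replacement, Var(ȳ) = (1 − f)·s²/n with f = n/N = 1725/13004 = 0.13265149.
Var(ȳ) = (1 − 0.13265149)·992400/1725 = 0.86734851·575.30435 = 498.98937.
SE(ȳ) = √(498.98937) = 22.3381.

22.3381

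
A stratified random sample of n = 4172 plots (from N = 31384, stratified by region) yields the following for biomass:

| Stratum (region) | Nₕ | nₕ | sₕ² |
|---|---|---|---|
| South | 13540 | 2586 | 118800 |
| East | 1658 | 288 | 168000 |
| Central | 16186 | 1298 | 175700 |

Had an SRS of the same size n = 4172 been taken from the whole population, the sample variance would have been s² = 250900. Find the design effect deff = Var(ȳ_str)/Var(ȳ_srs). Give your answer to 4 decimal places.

Var(ȳ_str) = Σ Wₕ²(1−fₕ)sₕ²/nₕ with Wₕ = Nₕ/31384:
  South: (13540/31384)²·(1−2586/13540)·118800/2586 = 6.917716
  East: (1658/31384)²·(1−288/1658)·168000/288 = 1.3452571
  Central: (16186/31384)²·(1−1298/16186)·175700/1298 = 33.117411
  → Var(ȳ_str) = 41.380384.
Var(ȳ_srs) = (1 − 4172/31384)·250900/4172 = 52.144503.
deff = 41.380384 / 52.144503 = 0.7936.

0.7936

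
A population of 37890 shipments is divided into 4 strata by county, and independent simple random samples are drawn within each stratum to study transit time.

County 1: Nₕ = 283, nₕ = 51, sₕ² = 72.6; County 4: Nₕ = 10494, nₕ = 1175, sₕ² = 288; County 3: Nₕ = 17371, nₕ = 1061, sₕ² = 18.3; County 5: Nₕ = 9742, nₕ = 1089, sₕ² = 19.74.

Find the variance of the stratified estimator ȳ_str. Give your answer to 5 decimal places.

0.02123

Var(ȳ_str) = Σₕ Wₕ²(1 − fₕ)sₕ²/nₕ with Wₕ = Nₕ/N, N = 37890.
County 1: Wₕ = 0.00746899; term = 0.00746899²·(1 − 0.18021201)·72.6/51 = 6.5101599 × 10^-5.
County 4: Wₕ = 0.27695962; term = 0.27695962²·(1 − 0.11196874)·288/1175 = 0.016696129.
County 3: Wₕ = 0.45845870; term = 0.45845870²·(1 − 0.06107881)·18.3/1061 = 0.0034038097.
County 5: Wₕ = 0.25711269; term = 0.25711269²·(1 − 0.11178403)·19.74/1089 = 0.001064351.
Sum = 0.021229391.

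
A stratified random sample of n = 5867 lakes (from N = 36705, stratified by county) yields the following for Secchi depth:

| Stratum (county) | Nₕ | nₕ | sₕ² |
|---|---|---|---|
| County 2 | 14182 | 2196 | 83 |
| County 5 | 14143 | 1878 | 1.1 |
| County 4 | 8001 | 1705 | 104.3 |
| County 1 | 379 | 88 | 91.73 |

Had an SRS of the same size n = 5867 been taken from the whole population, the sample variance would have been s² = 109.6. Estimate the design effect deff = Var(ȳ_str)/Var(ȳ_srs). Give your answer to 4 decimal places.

Var(ȳ_str) = Σ Wₕ²(1−fₕ)sₕ²/nₕ with Wₕ = Nₕ/36705:
  County 2: (14182/36705)²·(1−2196/14182)·83/2196 = 0.0047687774
  County 5: (14143/36705)²·(1−1878/14143)·1.1/1878 = 7.5414653 × 10^-5
  County 4: (8001/36705)²·(1−1705/8001)·104.3/1705 = 0.0022872754
  County 1: (379/36705)²·(1−88/379)·91.73/88 = 8.5331713 × 10^-5
  → Var(ȳ_str) = 0.0072167992.
Var(ȳ_srs) = (1 − 5867/36705)·109.6/5867 = 0.015694788.
deff = 0.0072167992 / 0.015694788 = 0.4598.

0.4598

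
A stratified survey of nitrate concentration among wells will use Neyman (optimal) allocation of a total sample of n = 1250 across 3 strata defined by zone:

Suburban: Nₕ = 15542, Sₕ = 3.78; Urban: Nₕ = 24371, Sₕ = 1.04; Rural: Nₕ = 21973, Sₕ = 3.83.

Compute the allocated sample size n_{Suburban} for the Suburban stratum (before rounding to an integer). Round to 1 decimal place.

Neyman allocation: nₕ = n·NₕSₕ / Σⱼ NⱼSⱼ.
Σ NⱼSⱼ = 15542·3.78 + 24371·1.04 + 21973·3.83 = 168251.19.
n_{Suburban} = 1250·15542·3.78 / 168251.19 = 436.5.

436.5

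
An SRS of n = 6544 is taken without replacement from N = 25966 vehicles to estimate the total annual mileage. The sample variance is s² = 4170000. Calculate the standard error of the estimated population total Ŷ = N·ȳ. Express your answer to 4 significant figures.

566900

Var(Ŷ) = N²·Var(ȳ) = N²·(1 − n/N)·s²/n.
f = 6544/25966 = 0.25202187; Var(ȳ) = 0.74797813·4170000/6544 = 476.63032.
Var(Ŷ) = 25966² · 476.63032 = 3.2135996 × 10^11.
SE(Ŷ) = √(3.2135996 × 10^11) = 566900.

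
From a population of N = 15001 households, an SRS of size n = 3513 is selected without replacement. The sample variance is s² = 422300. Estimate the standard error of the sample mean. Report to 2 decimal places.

9.59

Under SRS without replacement, Var(ȳ) = (1 − f)·s²/n with f = n/N = 3513/15001 = 0.23418439.
Var(ȳ) = (1 − 0.23418439)·422300/3513 = 0.76581561·120.21065 = 92.05919.
SE(ȳ) = √(92.05919) = 9.59.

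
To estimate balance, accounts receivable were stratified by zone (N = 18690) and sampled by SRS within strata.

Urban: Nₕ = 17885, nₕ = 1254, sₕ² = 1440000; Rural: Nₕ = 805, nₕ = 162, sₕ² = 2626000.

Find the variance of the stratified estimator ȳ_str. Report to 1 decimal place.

Var(ȳ_str) = Σₕ Wₕ²(1 − fₕ)sₕ²/nₕ with Wₕ = Nₕ/N, N = 18690.
Urban: Wₕ = 0.95692884; term = 0.95692884²·(1 − 0.07011462)·1440000/1254 = 977.80817.
Rural: Wₕ = 0.04307116; term = 0.04307116²·(1 − 0.20124224)·2626000/162 = 24.019721.
Sum = 1001.8279.

1001.8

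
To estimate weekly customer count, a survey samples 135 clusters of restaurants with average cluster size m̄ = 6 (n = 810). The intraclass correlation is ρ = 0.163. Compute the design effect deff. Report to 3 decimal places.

1.815

deff = 1 + (6 − 1)·0.163 = 1 + 0.815 = 1.815.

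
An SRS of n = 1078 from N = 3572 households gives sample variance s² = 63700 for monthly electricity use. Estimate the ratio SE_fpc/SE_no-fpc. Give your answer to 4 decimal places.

f = n/N = 1078/3572 = 0.30179171.
SE_no-fpc = √(s²/n) = 7.6870611; SE_fpc = √((1−f)s²/n) = 6.4232206.
Ratio = √(1−f) = 0.83558859.

0.8356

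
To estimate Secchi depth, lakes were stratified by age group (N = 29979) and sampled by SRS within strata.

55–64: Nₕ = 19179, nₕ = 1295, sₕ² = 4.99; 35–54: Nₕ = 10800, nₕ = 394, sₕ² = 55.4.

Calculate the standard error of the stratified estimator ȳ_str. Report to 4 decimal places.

Var(ȳ_str) = Σₕ Wₕ²(1 − fₕ)sₕ²/nₕ with Wₕ = Nₕ/N, N = 29979.
55–64: Wₕ = 0.63974782; term = 0.63974782²·(1 − 0.06752177)·4.99/1295 = 0.0014705748.
35–54: Wₕ = 0.36025218; term = 0.36025218²·(1 − 0.03648148)·55.4/394 = 0.017582751.
Sum = 0.019053326.
SE = √(0.019053326) = 0.1380.

0.1380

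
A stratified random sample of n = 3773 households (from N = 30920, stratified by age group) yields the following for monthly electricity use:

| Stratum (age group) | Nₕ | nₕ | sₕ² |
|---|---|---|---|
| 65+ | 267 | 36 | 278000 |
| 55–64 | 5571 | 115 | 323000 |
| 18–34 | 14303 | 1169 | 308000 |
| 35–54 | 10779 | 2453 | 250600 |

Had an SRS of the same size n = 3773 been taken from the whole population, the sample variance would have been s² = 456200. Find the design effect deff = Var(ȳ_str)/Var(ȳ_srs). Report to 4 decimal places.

1.4239

Var(ȳ_str) = Σ Wₕ²(1−fₕ)sₕ²/nₕ with Wₕ = Nₕ/30920:
  65+: (267/30920)²·(1−36/267)·278000/36 = 0.49818032
  55–64: (5571/30920)²·(1−115/5571)·323000/115 = 89.296252
  18–34: (14303/30920)²·(1−1169/14303)·308000/1169 = 51.770384
  35–54: (10779/30920)²·(1−2453/10779)·250600/2453 = 9.5900181
  → Var(ȳ_str) = 151.15483.
Var(ȳ_srs) = (1 − 3773/30920)·456200/3773 = 106.15754.
deff = 151.15483 / 106.15754 = 1.4239.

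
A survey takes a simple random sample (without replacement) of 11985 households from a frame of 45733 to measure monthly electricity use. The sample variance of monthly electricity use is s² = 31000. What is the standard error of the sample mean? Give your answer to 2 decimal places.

1.38

Under SRS without replacement, Var(ȳ) = (1 − f)·s²/n with f = n/N = 11985/45733 = 0.26206459.
Var(ȳ) = (1 − 0.26206459)·31000/11985 = 0.73793541·2.5865665 = 1.908719.
SE(ȳ) = √(1.908719) = 1.38.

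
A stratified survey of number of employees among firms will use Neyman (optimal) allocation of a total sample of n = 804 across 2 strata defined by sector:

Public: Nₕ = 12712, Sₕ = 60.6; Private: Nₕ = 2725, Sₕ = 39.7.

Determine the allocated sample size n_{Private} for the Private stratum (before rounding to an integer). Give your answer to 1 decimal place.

99.0

Neyman allocation: nₕ = n·NₕSₕ / Σⱼ NⱼSⱼ.
Σ NⱼSⱼ = 12712·60.6 + 2725·39.7 = 878529.7.
n_{Private} = 804·2725·39.7 / 878529.7 = 99.0.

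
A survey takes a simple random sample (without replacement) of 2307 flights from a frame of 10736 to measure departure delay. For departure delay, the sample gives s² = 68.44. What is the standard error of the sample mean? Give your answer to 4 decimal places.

Under SRS without replacement, Var(ȳ) = (1 − f)·s²/n with f = n/N = 2307/10736 = 0.21488450.
Var(ȳ) = (1 − 0.21488450)·68.44/2307 = 0.78511550·0.029666233 = 0.023291419.
SE(ȳ) = √(0.023291419) = 0.1526.

0.1526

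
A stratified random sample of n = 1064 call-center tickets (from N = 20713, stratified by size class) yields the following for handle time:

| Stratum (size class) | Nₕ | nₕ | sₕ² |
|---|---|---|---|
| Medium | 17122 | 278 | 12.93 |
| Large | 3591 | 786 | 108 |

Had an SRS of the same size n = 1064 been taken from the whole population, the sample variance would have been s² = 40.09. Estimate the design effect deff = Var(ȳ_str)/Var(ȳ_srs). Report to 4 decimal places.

0.9650

Var(ȳ_str) = Σ Wₕ²(1−fₕ)sₕ²/nₕ with Wₕ = Nₕ/20713:
  Medium: (17122/20713)²·(1−278/17122)·12.93/278 = 0.031265649
  Large: (3591/20713)²·(1−786/3591)·108/786 = 0.0032259934
  → Var(ȳ_str) = 0.034491642.
Var(ȳ_srs) = (1 − 1064/20713)·40.09/1064 = 0.035743072.
deff = 0.034491642 / 0.035743072 = 0.9650.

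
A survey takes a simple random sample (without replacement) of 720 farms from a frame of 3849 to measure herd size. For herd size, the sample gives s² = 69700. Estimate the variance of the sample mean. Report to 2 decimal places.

78.70

Under SRS without replacement, Var(ȳ) = (1 − f)·s²/n with f = n/N = 720/3849 = 0.18706157.
Var(ȳ) = (1 − 0.18706157)·69700/720 = 0.81293843·96.805556 = 78.696956.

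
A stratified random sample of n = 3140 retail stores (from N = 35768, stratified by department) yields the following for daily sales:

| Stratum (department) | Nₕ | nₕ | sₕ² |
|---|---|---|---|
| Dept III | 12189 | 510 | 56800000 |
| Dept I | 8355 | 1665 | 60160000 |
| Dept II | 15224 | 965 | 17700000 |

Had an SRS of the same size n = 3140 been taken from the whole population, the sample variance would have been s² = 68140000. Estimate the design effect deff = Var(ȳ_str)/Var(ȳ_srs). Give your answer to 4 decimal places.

0.8630

Var(ȳ_str) = Σ Wₕ²(1−fₕ)sₕ²/nₕ with Wₕ = Nₕ/35768:
  Dept III: (12189/35768)²·(1−510/12189)·56800000/510 = 12392.604
  Dept I: (8355/35768)²·(1−1665/8355)·60160000/1665 = 1578.6173
  Dept II: (15224/35768)²·(1−965/15224)·17700000/965 = 3112.2501
  → Var(ȳ_str) = 17083.471.
Var(ȳ_srs) = (1 − 3140/35768)·68140000/3140 = 19795.582.
deff = 17083.471 / 19795.582 = 0.8630.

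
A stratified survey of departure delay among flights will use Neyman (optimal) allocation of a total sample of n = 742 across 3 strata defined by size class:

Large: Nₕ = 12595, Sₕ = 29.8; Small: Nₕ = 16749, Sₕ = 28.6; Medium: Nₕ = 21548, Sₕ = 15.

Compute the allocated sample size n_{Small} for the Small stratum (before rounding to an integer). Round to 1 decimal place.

301.8

Neyman allocation: nₕ = n·NₕSₕ / Σⱼ NⱼSⱼ.
Σ NⱼSⱼ = 12595·29.8 + 16749·28.6 + 21548·15 = 1.1775724 × 10^6.
n_{Small} = 742·16749·28.6 / (1.1775724 × 10^6) = 301.8.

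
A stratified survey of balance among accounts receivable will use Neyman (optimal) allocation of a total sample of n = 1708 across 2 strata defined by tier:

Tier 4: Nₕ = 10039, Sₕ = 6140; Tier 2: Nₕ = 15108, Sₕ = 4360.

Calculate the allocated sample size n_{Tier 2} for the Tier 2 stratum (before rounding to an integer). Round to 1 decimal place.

882.3

Neyman allocation: nₕ = n·NₕSₕ / Σⱼ NⱼSⱼ.
Σ NⱼSⱼ = 10039·6140 + 15108·4360 = 1.2751034 × 10^8.
n_{Tier 2} = 1708·15108·4360 / (1.2751034 × 10^8) = 882.3.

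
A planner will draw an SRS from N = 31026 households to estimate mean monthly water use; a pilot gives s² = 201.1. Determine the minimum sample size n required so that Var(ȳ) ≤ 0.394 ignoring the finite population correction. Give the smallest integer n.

Without fpc, n₀ = s²/D = 201.1/0.394 = 510.4061.
Rounding up, n = 511.

511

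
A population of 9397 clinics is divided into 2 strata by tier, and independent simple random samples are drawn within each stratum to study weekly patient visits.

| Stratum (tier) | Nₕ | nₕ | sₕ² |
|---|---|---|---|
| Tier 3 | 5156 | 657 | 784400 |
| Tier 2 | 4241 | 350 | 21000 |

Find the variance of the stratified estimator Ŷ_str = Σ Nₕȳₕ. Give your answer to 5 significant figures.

2.8685 × 10^10

Var(Ŷ_str) = Σₕ Nₕ²(1 − fₕ)sₕ²/nₕ.
Tier 3: 5156²·(1 − 657/5156)·784400/657 = 2.7694984 × 10^10.
Tier 2: 4241²·(1 − 350/4241)·21000/350 = 9.9010386 × 10^8.
Sum = 2.8685088 × 10^10.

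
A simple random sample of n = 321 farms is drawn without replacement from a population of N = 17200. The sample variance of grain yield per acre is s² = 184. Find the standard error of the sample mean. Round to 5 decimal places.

Under SRS without replacement, Var(ȳ) = (1 − f)·s²/n with f = n/N = 321/17200 = 0.01866279.
Var(ȳ) = (1 − 0.01866279)·184/321 = 0.98133721·0.57320872 = 0.56251105.
SE(ȳ) = √(0.56251105) = 0.75001.

0.75001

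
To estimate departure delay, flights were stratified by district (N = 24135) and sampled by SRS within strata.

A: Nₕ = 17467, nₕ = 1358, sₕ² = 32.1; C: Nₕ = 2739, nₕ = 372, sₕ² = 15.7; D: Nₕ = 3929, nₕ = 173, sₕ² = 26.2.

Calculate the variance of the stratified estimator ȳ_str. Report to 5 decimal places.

Var(ȳ_str) = Σₕ Wₕ²(1 − fₕ)sₕ²/nₕ with Wₕ = Nₕ/N, N = 24135.
A: Wₕ = 0.72372074; term = 0.72372074²·(1 − 0.07774661)·32.1/1358 = 0.011418198.
C: Wₕ = 0.11348664; term = 0.11348664²·(1 − 0.13581599)·15.7/372 = 4.6973443 × 10^-4.
D: Wₕ = 0.16279262; term = 0.16279262²·(1 − 0.04403156)·26.2/173 = 0.0038367915.
Sum = 0.015724724.

0.01572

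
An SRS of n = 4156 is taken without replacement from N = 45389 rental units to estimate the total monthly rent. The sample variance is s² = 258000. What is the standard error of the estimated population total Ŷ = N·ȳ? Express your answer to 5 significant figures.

Var(Ŷ) = N²·Var(ȳ) = N²·(1 − n/N)·s²/n.
f = 4156/45389 = 0.09156404; Var(ȳ) = 0.90843596·258000/4156 = 56.394725.
Var(Ŷ) = 45389² · 56.394725 = 1.1618223 × 10^11.
SE(Ŷ) = √(1.1618223 × 10^11) = 340860.

340860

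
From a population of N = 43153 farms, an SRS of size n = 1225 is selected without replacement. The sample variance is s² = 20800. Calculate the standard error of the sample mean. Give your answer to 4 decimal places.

4.0617

Under SRS without replacement, Var(ȳ) = (1 − f)·s²/n with f = n/N = 1225/43153 = 0.02838737.
Var(ȳ) = (1 − 0.02838737)·20800/1225 = 0.97161263·16.979592 = 16.497586.
SE(ȳ) = √(16.497586) = 4.0617.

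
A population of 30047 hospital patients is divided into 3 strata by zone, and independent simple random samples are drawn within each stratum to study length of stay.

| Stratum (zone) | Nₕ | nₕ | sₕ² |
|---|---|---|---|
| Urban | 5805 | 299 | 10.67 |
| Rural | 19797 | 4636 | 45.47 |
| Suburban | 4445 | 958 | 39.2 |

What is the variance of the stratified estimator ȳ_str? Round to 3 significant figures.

0.00523

Var(ȳ_str) = Σₕ Wₕ²(1 − fₕ)sₕ²/nₕ with Wₕ = Nₕ/N, N = 30047.
Urban: Wₕ = 0.19319732; term = 0.19319732²·(1 − 0.05150732)·10.67/299 = 0.0012633667.
Rural: Wₕ = 0.65886777; term = 0.65886777²·(1 − 0.23417690)·45.47/4636 = 0.0032606676.
Suburban: Wₕ = 0.14793490; term = 0.14793490²·(1 − 0.21552306)·39.2/958 = 7.0249306 × 10^-4.
Sum = 0.0052265274.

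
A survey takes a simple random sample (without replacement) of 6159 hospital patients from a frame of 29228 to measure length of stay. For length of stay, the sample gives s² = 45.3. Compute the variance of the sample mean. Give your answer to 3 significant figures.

0.00581

Under SRS without replacement, Var(ȳ) = (1 − f)·s²/n with f = n/N = 6159/29228 = 0.21072259.
Var(ȳ) = (1 − 0.21072259)·45.3/6159 = 0.78927741·0.0073550901 = 0.0058052064.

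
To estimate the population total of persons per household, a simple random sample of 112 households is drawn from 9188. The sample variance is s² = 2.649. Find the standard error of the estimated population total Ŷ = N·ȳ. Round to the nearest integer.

Var(Ŷ) = N²·Var(ȳ) = N²·(1 − n/N)·s²/n.
f = 112/9188 = 0.01218981; Var(ȳ) = 0.98781019·2.649/112 = 0.023363475.
Var(Ŷ) = 9188² · 0.023363475 = 1.9723292 × 10^6.
SE(Ŷ) = √(1.9723292 × 10^6) = 1404.

1404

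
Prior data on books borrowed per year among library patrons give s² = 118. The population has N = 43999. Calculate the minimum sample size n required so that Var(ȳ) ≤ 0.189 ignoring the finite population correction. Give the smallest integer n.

Without fpc, n₀ = s²/D = 118/0.189 = 624.3386.
Rounding up, n = 625.

625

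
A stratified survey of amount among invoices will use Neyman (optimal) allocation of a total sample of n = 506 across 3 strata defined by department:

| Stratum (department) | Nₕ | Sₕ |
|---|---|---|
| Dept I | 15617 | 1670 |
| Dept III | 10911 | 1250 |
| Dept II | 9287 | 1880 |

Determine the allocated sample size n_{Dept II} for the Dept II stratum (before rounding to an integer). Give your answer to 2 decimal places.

154.51

Neyman allocation: nₕ = n·NₕSₕ / Σⱼ NⱼSⱼ.
Σ NⱼSⱼ = 15617·1670 + 10911·1250 + 9287·1880 = 5.71787 × 10^7.
n_{Dept II} = 506·9287·1880 / (5.71787 × 10^7) = 154.51.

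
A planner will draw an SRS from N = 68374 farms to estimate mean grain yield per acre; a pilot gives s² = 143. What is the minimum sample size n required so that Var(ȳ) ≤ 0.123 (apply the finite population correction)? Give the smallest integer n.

Without fpc, n₀ = s²/D = 143/0.123 = 1162.6016.
With fpc, (1 − n/N)·s²/n ≤ D requires n ≥ n₀/(1 + n₀/N) = 1162.6016/(1 + 1162.6016/68374) = 1143.1637.
Rounding up, n = 1144.

1144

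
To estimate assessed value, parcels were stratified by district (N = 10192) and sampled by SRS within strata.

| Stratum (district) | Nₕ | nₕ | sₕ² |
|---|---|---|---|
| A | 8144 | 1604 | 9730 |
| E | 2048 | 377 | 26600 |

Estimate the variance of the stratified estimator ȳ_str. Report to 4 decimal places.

Var(ȳ_str) = Σₕ Wₕ²(1 − fₕ)sₕ²/nₕ with Wₕ = Nₕ/N, N = 10192.
A: Wₕ = 0.79905808; term = 0.79905808²·(1 − 0.19695481)·9730/1604 = 3.1103206.
E: Wₕ = 0.20094192; term = 0.20094192²·(1 − 0.18408203)·26600/377 = 2.3244909.
Sum = 5.4348115.

5.4348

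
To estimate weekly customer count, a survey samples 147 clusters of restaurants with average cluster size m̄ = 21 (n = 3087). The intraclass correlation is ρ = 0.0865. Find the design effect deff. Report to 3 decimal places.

deff = 1 + (21 − 1)·0.0865 = 1 + 1.73 = 2.73.

2.730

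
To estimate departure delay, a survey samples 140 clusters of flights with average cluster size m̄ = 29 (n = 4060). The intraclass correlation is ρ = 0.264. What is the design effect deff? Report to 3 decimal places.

deff = 1 + (29 − 1)·0.264 = 1 + 7.392 = 8.392.

8.392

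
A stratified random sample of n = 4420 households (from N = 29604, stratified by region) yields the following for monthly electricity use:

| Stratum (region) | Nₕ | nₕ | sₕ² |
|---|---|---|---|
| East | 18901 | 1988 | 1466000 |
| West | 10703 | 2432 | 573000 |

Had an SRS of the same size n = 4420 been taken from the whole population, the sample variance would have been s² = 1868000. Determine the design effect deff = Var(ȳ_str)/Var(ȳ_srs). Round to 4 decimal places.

0.8144

Var(ȳ_str) = Σ Wₕ²(1−fₕ)sₕ²/nₕ with Wₕ = Nₕ/29604:
  East: (18901/29604)²·(1−1988/18901)·1466000/1988 = 268.98139
  West: (10703/29604)²·(1−2432/10703)·573000/2432 = 23.798731
  → Var(ȳ_str) = 292.78012.
Var(ȳ_srs) = (1 − 4420/29604)·1868000/4420 = 359.52485.
deff = 292.78012 / 359.52485 = 0.8144.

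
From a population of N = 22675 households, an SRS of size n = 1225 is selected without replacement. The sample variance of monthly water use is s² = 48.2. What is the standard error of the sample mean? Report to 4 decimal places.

0.1929

Under SRS without replacement, Var(ȳ) = (1 − f)·s²/n with f = n/N = 1225/22675 = 0.05402426.
Var(ȳ) = (1 − 0.05402426)·48.2/1225 = 0.94597574·0.039346939 = 0.03722125.
SE(ȳ) = √(0.03722125) = 0.1929.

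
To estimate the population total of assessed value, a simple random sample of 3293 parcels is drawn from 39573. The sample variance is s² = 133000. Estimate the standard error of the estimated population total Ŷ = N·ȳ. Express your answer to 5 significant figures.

Var(Ŷ) = N²·Var(ȳ) = N²·(1 − n/N)·s²/n.
f = 3293/39573 = 0.08321330; Var(ȳ) = 0.91678670·133000/3293 = 37.027826.
Var(Ŷ) = 39573² · 37.027826 = 5.7986402 × 10^10.
SE(Ŷ) = √(5.7986402 × 10^10) = 240800.

240800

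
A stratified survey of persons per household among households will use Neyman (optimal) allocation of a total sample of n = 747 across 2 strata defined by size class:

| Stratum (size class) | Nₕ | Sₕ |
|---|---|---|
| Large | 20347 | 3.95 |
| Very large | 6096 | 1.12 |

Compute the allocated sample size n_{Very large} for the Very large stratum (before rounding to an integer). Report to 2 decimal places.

58.49

Neyman allocation: nₕ = n·NₕSₕ / Σⱼ NⱼSⱼ.
Σ NⱼSⱼ = 20347·3.95 + 6096·1.12 = 87198.17.
n_{Very large} = 747·6096·1.12 / 87198.17 = 58.49.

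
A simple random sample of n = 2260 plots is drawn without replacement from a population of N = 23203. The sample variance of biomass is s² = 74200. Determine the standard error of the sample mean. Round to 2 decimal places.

Under SRS without replacement, Var(ȳ) = (1 − f)·s²/n with f = n/N = 2260/23203 = 0.09740120.
Var(ȳ) = (1 − 0.09740120)·74200/2260 = 0.90259880·32.831858 = 29.633996.
SE(ȳ) = √(29.633996) = 5.44.

5.44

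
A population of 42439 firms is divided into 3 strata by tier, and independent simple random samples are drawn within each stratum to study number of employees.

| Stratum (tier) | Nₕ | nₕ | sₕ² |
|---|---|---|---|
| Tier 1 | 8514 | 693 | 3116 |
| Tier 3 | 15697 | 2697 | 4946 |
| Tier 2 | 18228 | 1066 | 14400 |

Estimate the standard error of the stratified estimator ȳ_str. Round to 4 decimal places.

1.6493

Var(ȳ_str) = Σₕ Wₕ²(1 − fₕ)sₕ²/nₕ with Wₕ = Nₕ/N, N = 42439.
Tier 1: Wₕ = 0.20061736; term = 0.20061736²·(1 − 0.08139535)·3116/693 = 0.16623783.
Tier 3: Wₕ = 0.36987205; term = 0.36987205²·(1 − 0.17181627)·4946/2697 = 0.20777959.
Tier 2: Wₕ = 0.42951059; term = 0.42951059²·(1 − 0.05848146)·14400/1066 = 2.3462913.
Sum = 2.7203087.
SE = √(2.7203087) = 1.6493.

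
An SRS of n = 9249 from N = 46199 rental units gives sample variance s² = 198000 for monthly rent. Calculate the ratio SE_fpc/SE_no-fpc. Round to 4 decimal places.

0.8943

f = n/N = 9249/46199 = 0.20019914.
SE_no-fpc = √(s²/n) = 4.6268477; SE_fpc = √((1−f)s²/n) = 4.1378633.
Ratio = √(1−f) = 0.89431586.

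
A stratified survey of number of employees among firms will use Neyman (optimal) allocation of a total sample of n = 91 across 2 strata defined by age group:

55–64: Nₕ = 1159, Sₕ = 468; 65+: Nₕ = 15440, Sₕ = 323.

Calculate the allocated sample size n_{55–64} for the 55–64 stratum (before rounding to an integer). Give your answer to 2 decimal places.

Neyman allocation: nₕ = n·NₕSₕ / Σⱼ NⱼSⱼ.
Σ NⱼSⱼ = 1159·468 + 15440·323 = 5.529532 × 10^6.
n_{55–64} = 91·1159·468 / (5.529532 × 10^6) = 8.93.

8.93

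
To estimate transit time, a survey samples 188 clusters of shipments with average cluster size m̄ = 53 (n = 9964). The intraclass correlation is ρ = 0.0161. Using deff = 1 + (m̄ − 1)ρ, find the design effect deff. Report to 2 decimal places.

deff = 1 + (53 − 1)·0.0161 = 1 + 0.8372 = 1.8372.

1.84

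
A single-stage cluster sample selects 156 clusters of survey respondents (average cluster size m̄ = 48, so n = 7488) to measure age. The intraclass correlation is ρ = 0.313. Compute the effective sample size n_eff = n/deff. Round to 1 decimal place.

deff = 1 + (48 − 1)·0.313 = 1 + 14.711 = 15.711.
n_eff = 7488 / 15.711 = 476.6.

476.6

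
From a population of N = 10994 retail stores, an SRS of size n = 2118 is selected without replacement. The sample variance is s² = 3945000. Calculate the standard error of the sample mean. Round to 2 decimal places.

38.78

Under SRS without replacement, Var(ȳ) = (1 − f)·s²/n with f = n/N = 2118/10994 = 0.19265054.
Var(ȳ) = (1 − 0.19265054)·3945000/2118 = 0.80734946·1862.6062 = 1503.7741.
SE(ȳ) = √(1503.7741) = 38.78.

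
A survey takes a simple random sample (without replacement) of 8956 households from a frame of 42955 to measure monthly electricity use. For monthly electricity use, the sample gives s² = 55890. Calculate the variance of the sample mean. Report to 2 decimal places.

Under SRS without replacement, Var(ȳ) = (1 − f)·s²/n with f = n/N = 8956/42955 = 0.20849726.
Var(ȳ) = (1 − 0.20849726)·55890/8956 = 0.79150274·6.2405092 = 4.9393801.

4.94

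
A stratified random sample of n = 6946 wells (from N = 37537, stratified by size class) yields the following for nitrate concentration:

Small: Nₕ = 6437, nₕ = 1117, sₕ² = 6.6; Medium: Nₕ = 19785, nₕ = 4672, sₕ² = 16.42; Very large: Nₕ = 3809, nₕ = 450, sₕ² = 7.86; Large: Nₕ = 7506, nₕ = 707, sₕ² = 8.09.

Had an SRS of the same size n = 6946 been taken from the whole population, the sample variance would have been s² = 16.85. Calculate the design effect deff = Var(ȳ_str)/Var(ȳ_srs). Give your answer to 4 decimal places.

Var(ȳ_str) = Σ Wₕ²(1−fₕ)sₕ²/nₕ with Wₕ = Nₕ/37537:
  Small: (6437/37537)²·(1−1117/6437)·6.6/1117 = 1.4360408 × 10^-4
  Medium: (19785/37537)²·(1−4672/19785)·16.42/4672 = 7.4582671 × 10^-4
  Very large: (3809/37537)²·(1−450/3809)·7.86/450 = 1.5860318 × 10^-4
  Large: (7506/37537)²·(1−707/7506)·8.09/707 = 4.1444184 × 10^-4
  → Var(ȳ_str) = 0.0014624758.
Var(ȳ_srs) = (1 − 6946/37537)·16.85/6946 = 0.0019769662.
deff = 0.0014624758 / 0.0019769662 = 0.7398.

0.7398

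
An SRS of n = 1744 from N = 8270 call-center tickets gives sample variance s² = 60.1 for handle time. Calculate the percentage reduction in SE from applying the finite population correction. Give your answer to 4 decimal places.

f = n/N = 1744/8270 = 0.21088271.
SE_no-fpc = √(s²/n) = 0.18563677; SE_fpc = √((1−f)s²/n) = 0.16490536.
Ratio = √(1−f) = 0.88832274. Reduction = 100·(1 − 0.88832274) = 11.1677%.

11.1677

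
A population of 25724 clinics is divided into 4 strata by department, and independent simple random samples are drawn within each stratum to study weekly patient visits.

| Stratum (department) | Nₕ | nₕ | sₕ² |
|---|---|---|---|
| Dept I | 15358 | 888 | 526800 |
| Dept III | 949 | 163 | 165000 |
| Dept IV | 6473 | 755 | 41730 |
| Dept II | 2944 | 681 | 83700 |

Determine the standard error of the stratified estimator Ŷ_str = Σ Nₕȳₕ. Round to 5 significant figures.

368040

Var(Ŷ_str) = Σₕ Nₕ²(1 − fₕ)sₕ²/nₕ.
Dept I: 15358²·(1 − 888/15358)·526800/888 = 1.318366 × 10^11.
Dept III: 949²·(1 − 163/949)·165000/163 = 7.5506632 × 10^8.
Dept IV: 6473²·(1 − 755/6473)·41730/755 = 2.0457436 × 10^9.
Dept II: 2944²·(1 − 681/2944)·83700/681 = 8.1884312 × 10^8.
Sum = 1.3545625 × 10^11.
SE = √(1.3545625 × 10^11) = 368040.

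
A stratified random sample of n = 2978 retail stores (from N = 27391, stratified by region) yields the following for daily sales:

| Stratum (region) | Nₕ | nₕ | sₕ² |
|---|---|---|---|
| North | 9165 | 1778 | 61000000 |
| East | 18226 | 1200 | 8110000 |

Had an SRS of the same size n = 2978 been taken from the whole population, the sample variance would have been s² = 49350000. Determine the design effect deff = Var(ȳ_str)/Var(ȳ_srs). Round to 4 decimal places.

Var(ȳ_str) = Σ Wₕ²(1−fₕ)sₕ²/nₕ with Wₕ = Nₕ/27391:
  North: (9165/27391)²·(1−1778/9165)·61000000/1778 = 3095.8711
  East: (18226/27391)²·(1−1200/18226)·8110000/1200 = 2795.2962
  → Var(ȳ_str) = 5891.1673.
Var(ȳ_srs) = (1 − 2978/27391)·49350000/2978 = 14769.838.
deff = 5891.1673 / 14769.838 = 0.3989.

0.3989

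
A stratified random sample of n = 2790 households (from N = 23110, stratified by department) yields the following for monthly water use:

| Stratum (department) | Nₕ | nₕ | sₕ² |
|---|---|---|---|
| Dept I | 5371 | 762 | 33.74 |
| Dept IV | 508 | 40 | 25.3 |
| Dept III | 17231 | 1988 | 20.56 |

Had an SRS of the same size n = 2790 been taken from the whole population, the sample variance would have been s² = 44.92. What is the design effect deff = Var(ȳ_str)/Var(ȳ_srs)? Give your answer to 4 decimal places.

0.5241

Var(ȳ_str) = Σ Wₕ²(1−fₕ)sₕ²/nₕ with Wₕ = Nₕ/23110:
  Dept I: (5371/23110)²·(1−762/5371)·33.74/762 = 0.0020523531
  Dept IV: (508/23110)²·(1−40/508)·25.3/40 = 2.8155951 × 10^-4
  Dept III: (17231/23110)²·(1−1988/17231)·20.56/1988 = 0.0050861337
  → Var(ȳ_str) = 0.0074200463.
Var(ȳ_srs) = (1 − 2790/23110)·44.92/2790 = 0.014156611.
deff = 0.0074200463 / 0.014156611 = 0.5241.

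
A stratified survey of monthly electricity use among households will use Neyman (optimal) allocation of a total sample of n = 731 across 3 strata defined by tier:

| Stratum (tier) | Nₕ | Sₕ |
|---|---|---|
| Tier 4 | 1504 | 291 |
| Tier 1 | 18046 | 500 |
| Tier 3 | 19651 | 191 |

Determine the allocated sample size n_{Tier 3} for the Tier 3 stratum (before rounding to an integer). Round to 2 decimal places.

207.64

Neyman allocation: nₕ = n·NₕSₕ / Σⱼ NⱼSⱼ.
Σ NⱼSⱼ = 1504·291 + 18046·500 + 19651·191 = 1.3214005 × 10^7.
n_{Tier 3} = 731·19651·191 / (1.3214005 × 10^7) = 207.64.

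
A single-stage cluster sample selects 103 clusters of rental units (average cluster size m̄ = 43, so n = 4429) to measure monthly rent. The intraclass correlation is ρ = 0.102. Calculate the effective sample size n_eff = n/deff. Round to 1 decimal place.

838.2

deff = 1 + (43 − 1)·0.102 = 1 + 4.284 = 5.284.
n_eff = 4429 / 5.284 = 838.2.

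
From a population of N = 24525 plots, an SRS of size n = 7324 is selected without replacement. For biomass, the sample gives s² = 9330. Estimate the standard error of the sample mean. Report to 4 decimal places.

Under SRS without replacement, Var(ȳ) = (1 − f)·s²/n with f = n/N = 7324/24525 = 0.29863405.
Var(ȳ) = (1 − 0.29863405)·9330/7324 = 0.70136595·1.273894 = 0.89346591.
SE(ȳ) = √(0.89346591) = 0.9452.

0.9452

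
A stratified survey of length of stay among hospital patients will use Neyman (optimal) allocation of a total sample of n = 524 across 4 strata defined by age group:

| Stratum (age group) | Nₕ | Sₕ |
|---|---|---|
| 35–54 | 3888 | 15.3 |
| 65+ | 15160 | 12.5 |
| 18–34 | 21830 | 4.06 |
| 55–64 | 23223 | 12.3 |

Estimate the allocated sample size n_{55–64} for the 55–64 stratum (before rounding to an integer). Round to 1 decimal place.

240.2

Neyman allocation: nₕ = n·NₕSₕ / Σⱼ NⱼSⱼ.
Σ NⱼSⱼ = 3888·15.3 + 15160·12.5 + 21830·4.06 + 23223·12.3 = 623259.1.
n_{55–64} = 524·23223·12.3 / 623259.1 = 240.2.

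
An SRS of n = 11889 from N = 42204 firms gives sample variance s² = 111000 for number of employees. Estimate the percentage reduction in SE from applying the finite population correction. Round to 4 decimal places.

f = n/N = 11889/42204 = 0.28170316.
SE_no-fpc = √(s²/n) = 3.055546; SE_fpc = √((1−f)s²/n) = 2.5896484.
Ratio = √(1−f) = 0.84752395. Reduction = 100·(1 − 0.84752395) = 15.2476%.

15.2476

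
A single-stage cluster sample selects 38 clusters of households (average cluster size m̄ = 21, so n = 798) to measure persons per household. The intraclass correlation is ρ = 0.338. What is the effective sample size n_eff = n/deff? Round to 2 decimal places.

102.84

deff = 1 + (21 − 1)·0.338 = 1 + 6.76 = 7.76.
n_eff = 798 / 7.76 = 102.84.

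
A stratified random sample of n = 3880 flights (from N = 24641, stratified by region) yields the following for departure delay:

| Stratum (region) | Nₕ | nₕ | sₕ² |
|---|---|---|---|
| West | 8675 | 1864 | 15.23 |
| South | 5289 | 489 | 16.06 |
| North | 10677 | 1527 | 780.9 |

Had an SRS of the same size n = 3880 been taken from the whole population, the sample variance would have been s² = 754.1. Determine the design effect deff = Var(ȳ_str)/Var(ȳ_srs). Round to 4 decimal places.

0.5157

Var(ȳ_str) = Σ Wₕ²(1−fₕ)sₕ²/nₕ with Wₕ = Nₕ/24641:
  West: (8675/24641)²·(1−1864/8675)·15.23/1864 = 7.9509258 × 10^-4
  South: (5289/24641)²·(1−489/5289)·16.06/489 = 0.0013732033
  North: (10677/24641)²·(1−1527/10677)·780.9/1527 = 0.08228299
  → Var(ȳ_str) = 0.084451286.
Var(ȳ_srs) = (1 − 3880/24641)·754.1/3880 = 0.1637522.
deff = 0.084451286 / 0.1637522 = 0.5157.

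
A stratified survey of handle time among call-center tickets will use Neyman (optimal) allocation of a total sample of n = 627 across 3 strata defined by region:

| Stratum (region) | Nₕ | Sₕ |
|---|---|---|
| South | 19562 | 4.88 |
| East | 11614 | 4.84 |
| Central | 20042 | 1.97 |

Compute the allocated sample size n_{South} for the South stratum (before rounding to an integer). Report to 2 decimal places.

313.12

Neyman allocation: nₕ = n·NₕSₕ / Σⱼ NⱼSⱼ.
Σ NⱼSⱼ = 19562·4.88 + 11614·4.84 + 20042·1.97 = 191157.06.
n_{South} = 627·19562·4.88 / 191157.06 = 313.12.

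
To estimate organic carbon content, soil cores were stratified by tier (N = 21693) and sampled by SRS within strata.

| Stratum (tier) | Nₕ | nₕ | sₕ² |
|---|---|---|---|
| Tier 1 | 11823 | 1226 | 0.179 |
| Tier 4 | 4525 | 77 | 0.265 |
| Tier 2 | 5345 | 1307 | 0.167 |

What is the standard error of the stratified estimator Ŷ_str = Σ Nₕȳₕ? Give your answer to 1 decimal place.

Var(Ŷ_str) = Σₕ Nₕ²(1 − fₕ)sₕ²/nₕ.
Tier 1: 11823²·(1 − 1226/11823)·0.179/1226 = 18292.505.
Tier 4: 4525²·(1 − 77/4525)·0.265/77 = 69268.935.
Tier 2: 5345²·(1 − 1307/5345)·0.167/1307 = 2757.7501.
Sum = 90319.19.
SE = √(90319.19) = 300.5.

300.5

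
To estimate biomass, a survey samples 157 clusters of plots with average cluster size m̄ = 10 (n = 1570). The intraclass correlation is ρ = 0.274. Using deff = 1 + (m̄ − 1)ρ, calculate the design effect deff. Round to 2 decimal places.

deff = 1 + (10 − 1)·0.274 = 1 + 2.466 = 3.466.

3.47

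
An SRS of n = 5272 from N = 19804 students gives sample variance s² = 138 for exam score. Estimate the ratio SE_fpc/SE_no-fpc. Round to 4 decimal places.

f = n/N = 5272/19804 = 0.26620885.
SE_no-fpc = √(s²/n) = 0.16179006; SE_fpc = √((1−f)s²/n) = 0.13859197.
Ratio = √(1−f) = 0.85661611.

0.8566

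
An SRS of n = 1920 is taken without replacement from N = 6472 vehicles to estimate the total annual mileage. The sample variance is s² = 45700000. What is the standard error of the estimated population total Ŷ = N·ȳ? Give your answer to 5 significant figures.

837390

Var(Ŷ) = N²·Var(ȳ) = N²·(1 − n/N)·s²/n.
f = 1920/6472 = 0.29666255; Var(ȳ) = 0.70333745·45700000/1920 = 16740.897.
Var(Ŷ) = 6472² · 16740.897 = 7.0122234 × 10^11.
SE(Ŷ) = √(7.0122234 × 10^11) = 837390.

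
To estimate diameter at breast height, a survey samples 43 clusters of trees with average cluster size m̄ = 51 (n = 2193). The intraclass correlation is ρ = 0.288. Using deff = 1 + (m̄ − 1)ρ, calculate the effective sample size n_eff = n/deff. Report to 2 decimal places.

142.40

deff = 1 + (51 − 1)·0.288 = 1 + 14.4 = 15.4.
n_eff = 2193 / 15.4 = 142.40.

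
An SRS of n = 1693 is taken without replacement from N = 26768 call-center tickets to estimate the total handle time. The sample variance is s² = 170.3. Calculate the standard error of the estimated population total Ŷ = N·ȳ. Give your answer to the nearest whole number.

8217

Var(Ŷ) = N²·Var(ȳ) = N²·(1 − n/N)·s²/n.
f = 1693/26768 = 0.06324716; Var(ȳ) = 0.93675284·170.3/1693 = 0.094228593.
Var(Ŷ) = 26768² · 0.094228593 = 6.751722 × 10^7.
SE(Ŷ) = √(6.751722 × 10^7) = 8217.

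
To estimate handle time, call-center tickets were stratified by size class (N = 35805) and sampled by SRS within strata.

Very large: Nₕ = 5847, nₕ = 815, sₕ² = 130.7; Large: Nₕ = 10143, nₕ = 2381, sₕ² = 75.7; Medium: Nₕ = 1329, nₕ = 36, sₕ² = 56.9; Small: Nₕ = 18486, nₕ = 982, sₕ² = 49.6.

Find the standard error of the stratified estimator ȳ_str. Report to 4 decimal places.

0.1432

Var(ȳ_str) = Σₕ Wₕ²(1 − fₕ)sₕ²/nₕ with Wₕ = Nₕ/N, N = 35805.
Very large: Wₕ = 0.16330121; term = 0.16330121²·(1 − 0.13938772)·130.7/815 = 0.003680479.
Large: Wₕ = 0.28328446; term = 0.28328446²·(1 − 0.23474317)·75.7/2381 = 0.0019524917.
Medium: Wₕ = 0.03711772; term = 0.03711772²·(1 − 0.02708804)·56.9/36 = 0.0021185851.
Small: Wₕ = 0.51629661; term = 0.51629661²·(1 − 0.05312128)·49.6/982 = 0.012748617.
Sum = 0.020500173.
SE = √(0.020500173) = 0.1432.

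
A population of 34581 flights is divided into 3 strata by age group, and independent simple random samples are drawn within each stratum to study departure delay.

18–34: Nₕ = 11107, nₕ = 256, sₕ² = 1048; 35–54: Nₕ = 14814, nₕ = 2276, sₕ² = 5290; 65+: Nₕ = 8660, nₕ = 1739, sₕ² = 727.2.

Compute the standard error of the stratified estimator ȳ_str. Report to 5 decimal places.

0.89137

Var(ȳ_str) = Σₕ Wₕ²(1 − fₕ)sₕ²/nₕ with Wₕ = Nₕ/N, N = 34581.
18–34: Wₕ = 0.32118794; term = 0.32118794²·(1 − 0.02304853)·1048/256 = 0.41258436.
35–54: Wₕ = 0.42838553; term = 0.42838553²·(1 − 0.15363845)·5290/2276 = 0.36100143.
65+: Wₕ = 0.25042653; term = 0.25042653²·(1 − 0.20080831)·727.2/1739 = 0.020958777.
Sum = 0.79454457.
SE = √(0.79454457) = 0.89137.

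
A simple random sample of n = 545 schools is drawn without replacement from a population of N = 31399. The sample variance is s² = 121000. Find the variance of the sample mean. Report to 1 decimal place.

Under SRS without replacement, Var(ȳ) = (1 − f)·s²/n with f = n/N = 545/31399 = 0.01735724.
Var(ȳ) = (1 − 0.01735724)·121000/545 = 0.98264276·222.01835 = 218.16472.

218.2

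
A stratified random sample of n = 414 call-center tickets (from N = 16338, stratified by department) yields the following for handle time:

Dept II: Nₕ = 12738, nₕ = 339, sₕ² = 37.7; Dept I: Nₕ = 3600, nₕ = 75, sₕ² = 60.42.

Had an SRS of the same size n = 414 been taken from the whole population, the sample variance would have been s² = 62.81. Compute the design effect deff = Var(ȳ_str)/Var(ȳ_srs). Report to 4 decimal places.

0.7040

Var(ȳ_str) = Σ Wₕ²(1−fₕ)sₕ²/nₕ with Wₕ = Nₕ/16338:
  Dept II: (12738/16338)²·(1−339/12738)·37.7/339 = 0.065800891
  Dept I: (3600/16338)²·(1−75/3600)·60.42/75 = 0.038298635
  → Var(ȳ_str) = 0.10409953.
Var(ȳ_srs) = (1 − 414/16338)·62.81/414 = 0.14787056.
deff = 0.10409953 / 0.14787056 = 0.7040.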